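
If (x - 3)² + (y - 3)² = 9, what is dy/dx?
Apply d/dx to both sides, remembering that y depends on x. Each occurrence of y therefore brings in a y' = dy/dx via the chain rule.

With F(x, y) equal to the left-hand side minus the right, differentiate F term by term:
  d/dx[(x - 3)^2] = 2x - 6
  d/dx[(y - 3)^2] = 2·y'(y - 3)
  d/dx[-9] = 0
Adding these up, d/dx[F] = 0 becomes
  (2x - 6) + (2y - 6)·y' = 0,
so isolating y',
  dy/dx = -(2x - 6)/(2y - 6) = (3 - x)/(y - 3)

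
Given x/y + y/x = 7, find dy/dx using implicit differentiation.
Differentiate the relation implicitly: treat y = y(x) and apply the chain rule, so every y-derivative picks up a y' = dy/dx factor.

With everything moved to the left-hand side, differentiate term by term:
  d/dx[x/y] = -x·y'/y^2 + 1/y
  d/dx[y/x] = y'/x - y/x^2
  d/dx[-7] = 0

Separating the contributions that come from x directly and those that come through y:
  without y':      1/y - y/x^2
  multiplying y':  -x/y^2 + 1/x

so (1/y - y/x^2) + (-x/y^2 + 1/x)·y' = 0, and therefore
  dy/dx = -(1/y - y/x^2)/(-x/y^2 + 1/x)
        = -((x - y)(x + y)/(x^2y))/(-(x - y)(x + y)/(xy^2)) = y/x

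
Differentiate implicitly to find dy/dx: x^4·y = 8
Differentiate both sides with respect to x, treating y as y(x). By the chain rule, any term containing y contributes a factor of y' = dy/dx when we differentiate it.

Move every term to one side and write the relation as F(x, y) = 0. Term by term,
  d/dx[x^4y] = x^4·y' + 4x^3y
  d/dx[-8] = 0

The pieces without y' make up ∂F/∂x and the coefficient of y' is ∂F/∂y:
  ∂F/∂x = 4x^3y,
  ∂F/∂y = x^4.

Since d/dx[F] = ∂F/∂x + (∂F/∂y)·y' = 0, solve for y':
  (∂F/∂y)·y' = -∂F/∂x
  dy/dx = -(∂F/∂x)/(∂F/∂y) = -(4x^3y)/(x^4) = -4y/x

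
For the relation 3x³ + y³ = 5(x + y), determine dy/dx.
Apply d/dx to both sides, remembering that y depends on x. Each occurrence of y therefore brings in a y' = dy/dx via the chain rule.

With F(x, y) equal to the left-hand side minus the right, differentiate F term by term:
  d/dx[3x^3] = 9x^2
  d/dx[-5x] = -5
  d/dx[y^3] = 3y^2·y'
  d/dx[-5y] = -5·y'
Adding these up, d/dx[F] = 0 becomes
  (9x^2 - 5) + (3y^2 - 5)·y' = 0,
so isolating y',
  dy/dx = -(9x^2 - 5)/(3y^2 - 5) = (5 - 9x^2)/(3y^2 - 5)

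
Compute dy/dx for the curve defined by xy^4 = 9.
Apply d/dx to both sides, remembering that y depends on x. Each occurrence of y therefore brings in a y' = dy/dx via the chain rule.

With F(x, y) equal to the left-hand side minus the right, differentiate F term by term:
  d/dx[xy^4] = 4xy^3·y' + y^4
  d/dx[-9] = 0
Adding these up, d/dx[F] = 0 becomes
  (y^4) + (4xy^3)·y' = 0,
so isolating y',
  dy/dx = -(y^4)/(4xy^3) = -y/(4x)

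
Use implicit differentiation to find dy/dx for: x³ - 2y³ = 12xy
Apply d/dx to both sides, remembering that y depends on x. Each occurrence of y therefore brings in a y' = dy/dx via the chain rule.

With F(x, y) equal to the left-hand side minus the right, differentiate F term by term:
  d/dx[x^3] = 3x^2
  d/dx[-12xy] = -12x·y' - 12y
  d/dx[-2y^3] = -6y^2·y'
Adding these up, d/dx[F] = 0 becomes
  (3x^2 - 12y) + (-12x - 6y^2)·y' = 0,
so isolating y',
  dy/dx = -(3x^2 - 12y)/(-12x - 6y^2) = (x^2 - 4y)/(2(2x + y^2))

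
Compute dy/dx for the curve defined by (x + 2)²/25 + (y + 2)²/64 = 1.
Apply d/dx to both sides, remembering that y depends on x. Each occurrence of y therefore brings in a y' = dy/dx via the chain rule.

With F(x, y) equal to the left-hand side minus the right, differentiate F term by term:
  d/dx[(x + 2)^2/25] = 2x/25 + 4/25
  d/dx[(y + 2)^2/64] = y'(y + 2)/32
  d/dx[-1] = 0
Adding these up, d/dx[F] = 0 becomes
  (2x/25 + 4/25) + (y/32 + 1/16)·y' = 0,
so isolating y',
  dy/dx = -(2x/25 + 4/25)/(y/32 + 1/16)
        = -(2(x + 2)/25)/((y + 2)/32) = 64(-x - 2)/(25(y + 2))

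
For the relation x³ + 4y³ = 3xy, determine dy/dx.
Apply d/dx to both sides, remembering that y depends on x. Each occurrence of y therefore brings in a y' = dy/dx via the chain rule.

With F(x, y) equal to the left-hand side minus the right, differentiate F term by term:
  d/dx[x^3] = 3x^2
  d/dx[-3xy] = -3x·y' - 3y
  d/dx[4y^3] = 12y^2·y'
Adding these up, d/dx[F] = 0 becomes
  (3x^2 - 3y) + (-3x + 12y^2)·y' = 0,
so isolating y',
  dy/dx = -(3x^2 - 3y)/(-3x + 12y^2) = (x^2 - y)/(x - 4y^2)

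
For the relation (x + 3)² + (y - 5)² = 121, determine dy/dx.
Apply d/dx to both sides, remembering that y depends on x. Each occurrence of y therefore brings in a y' = dy/dx via the chain rule.

With F(x, y) equal to the left-hand side minus the right, differentiate F term by term:
  d/dx[(x + 3)^2] = 2x + 6
  d/dx[(y - 5)^2] = 2·y'(y - 5)
  d/dx[-121] = 0
Adding these up, d/dx[F] = 0 becomes
  (2x + 6) + (2y - 10)·y' = 0,
so isolating y',
  dy/dx = -(2x + 6)/(2y - 10) = (-x - 3)/(y - 5)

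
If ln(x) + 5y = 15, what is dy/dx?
Apply d/dx to both sides, remembering that y depends on x. Each occurrence of y therefore brings in a y' = dy/dx via the chain rule.

With F(x, y) equal to the left-hand side minus the right, differentiate F term by term:
  d/dx[5y] = 5·y'
  d/dx[ln(x)] = 1/x
  d/dx[-15] = 0
Adding these up, d/dx[F] = 0 becomes
  (1/x) + (5)·y' = 0,
so isolating y',
  dy/dx = -(1/x)/(5) = -1/(5x)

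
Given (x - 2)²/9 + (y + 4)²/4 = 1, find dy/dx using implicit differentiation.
Take d/dx of both sides. Since y is implicitly a function of x, the chain rule attaches a y' = dy/dx factor whenever we differentiate through y.

Set F(x, y) = (left side) − (right side), so the curve is F = 0. Differentiating each term of F:
  d/dx[(x - 2)^2/9] = 2x/9 - 4/9
  d/dx[(y + 4)^2/4] = y'(y + 4)/2
  d/dx[-1] = 0

Collecting, the y'-free part is the partial derivative in x and the y' coefficient is the partial derivative in y:
  ∂F/∂x = 2x/9 - 4/9
  ∂F/∂y = y/2 + 2

so d/dx[F(x, y(x))] = ∂F/∂x + (∂F/∂y)·y' = 0. Rearranging,
  dy/dx = -(∂F/∂x)/(∂F/∂y) = -(2x/9 - 4/9)/(y/2 + 2)
        = -(2(x - 2)/9)/((y + 4)/2) = 4(2 - x)/(9(y + 4))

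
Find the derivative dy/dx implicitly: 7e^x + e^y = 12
Take d/dx of both sides. Since y is implicitly a function of x, the chain rule attaches a y' = dy/dx factor whenever we differentiate through y.

Set F(x, y) = (left side) − (right side), so the curve is F = 0. Differentiating each term of F:
  d/dx[7e^(x)] = 7e^(x)
  d/dx[e^(y)] = y'·e^(y)
  d/dx[-12] = 0

Collecting, the y'-free part is the partial derivative in x and the y' coefficient is the partial derivative in y:
  ∂F/∂x = 7e^(x)
  ∂F/∂y = e^(y)

so d/dx[F(x, y(x))] = ∂F/∂x + (∂F/∂y)·y' = 0. Rearranging,
  dy/dx = -(∂F/∂x)/(∂F/∂y) = -(7e^(x))/(e^(y)) = -7e^(x - y)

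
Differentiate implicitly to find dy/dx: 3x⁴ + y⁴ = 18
Differentiate the relation implicitly: treat y = y(x) and apply the chain rule, so every y-derivative picks up a y' = dy/dx factor.

With everything moved to the left-hand side, differentiate term by term:
  d/dx[3x^4] = 12x^3
  d/dx[y^4] = 4y^3·y'
  d/dx[-18] = 0

Separating the contributions that come from x directly and those that come through y:
  without y':      12x^3
  multiplying y':  4y^3

so (12x^3) + (4y^3)·y' = 0, and therefore
  dy/dx = -(12x^3)/(4y^3) = -3x^3/y^3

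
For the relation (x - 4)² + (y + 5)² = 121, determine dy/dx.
Differentiate both sides with respect to x, treating y as y(x). By the chain rule, any term containing y contributes a factor of y' = dy/dx when we differentiate it.

Move every term to one side and write the relation as F(x, y) = 0. Term by term,
  d/dx[(x - 4)^2] = 2x - 8
  d/dx[(y + 5)^2] = 2·y'(y + 5)
  d/dx[-121] = 0

The pieces without y' make up ∂F/∂x and the coefficient of y' is ∂F/∂y:
  ∂F/∂x = 2x - 8,
  ∂F/∂y = 2y + 10.

Since d/dx[F] = ∂F/∂x + (∂F/∂y)·y' = 0, solve for y':
  (∂F/∂y)·y' = -∂F/∂x
  dy/dx = -(∂F/∂x)/(∂F/∂y) = -(2x - 8)/(2y + 10) = (4 - x)/(y + 5)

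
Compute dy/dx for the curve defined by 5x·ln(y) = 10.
Apply d/dx to both sides, remembering that y depends on x. Each occurrence of y therefore brings in a y' = dy/dx via the chain rule.

With F(x, y) equal to the left-hand side minus the right, differentiate F term by term:
  d/dx[5x·ln(y)] = 5x·y'/y + 5ln(y)
  d/dx[-10] = 0
Adding these up, d/dx[F] = 0 becomes
  (5ln(y)) + (5x/y)·y' = 0,
so isolating y',
  dy/dx = -(5ln(y))/(5x/y) = -y·ln(y)/x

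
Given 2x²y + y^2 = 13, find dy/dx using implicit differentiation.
Differentiate both sides with respect to x, treating y as y(x). By the chain rule, any term containing y contributes a factor of y' = dy/dx when we differentiate it.

Move every term to one side and write the relation as F(x, y) = 0. Term by term,
  d/dx[2x^2y] = 2x^2·y' + 4xy
  d/dx[y^2] = 2y·y'
  d/dx[-13] = 0

The pieces without y' make up ∂F/∂x and the coefficient of y' is ∂F/∂y:
  ∂F/∂x = 4xy,
  ∂F/∂y = 2x^2 + 2y.

Since d/dx[F] = ∂F/∂x + (∂F/∂y)·y' = 0, solve for y':
  (∂F/∂y)·y' = -∂F/∂x
  dy/dx = -(∂F/∂x)/(∂F/∂y) = -(4xy)/(2x^2 + 2y) = -2xy/(x^2 + y)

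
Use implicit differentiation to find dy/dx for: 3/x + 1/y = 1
Differentiate the relation implicitly: treat y = y(x) and apply the chain rule, so every y-derivative picks up a y' = dy/dx factor.

With everything moved to the left-hand side, differentiate term by term:
  d/dx[1/y] = -y'/y^2
  d/dx[3/x] = -3/x^2
  d/dx[-1] = 0

Separating the contributions that come from x directly and those that come through y:
  without y':      -3/x^2
  multiplying y':  -1/y^2

so (-3/x^2) + (-1/y^2)·y' = 0, and therefore
  dy/dx = -(-3/x^2)/(-1/y^2) = -3y^2/x^2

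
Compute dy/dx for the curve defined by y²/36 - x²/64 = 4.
Take d/dx of both sides. Since y is implicitly a function of x, the chain rule attaches a y' = dy/dx factor whenever we differentiate through y.

Set F(x, y) = (left side) − (right side), so the curve is F = 0. Differentiating each term of F:
  d/dx[-x^2/64] = -x/32
  d/dx[y^2/36] = y·y'/18
  d/dx[-4] = 0

Collecting, the y'-free part is the partial derivative in x and the y' coefficient is the partial derivative in y:
  ∂F/∂x = -x/32
  ∂F/∂y = y/18

so d/dx[F(x, y(x))] = ∂F/∂x + (∂F/∂y)·y' = 0. Rearranging,
  dy/dx = -(∂F/∂x)/(∂F/∂y) = -(-x/32)/(y/18) = 9x/(16y)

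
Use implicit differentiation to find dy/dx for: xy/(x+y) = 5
Differentiate the relation implicitly: treat y = y(x) and apply the chain rule, so every y-derivative picks up a y' = dy/dx factor.

With everything moved to the left-hand side, differentiate term by term:
  d/dx[xy/(x + y)] = xy(-y' - 1)/(x + y)^2 + x·y'/(x + y) + y/(x + y)
  d/dx[-5] = 0

Separating the contributions that come from x directly and those that come through y:
  without y':      -xy/(x + y)^2 + y/(x + y)
  multiplying y':  -xy/(x + y)^2 + x/(x + y)

so (-xy/(x + y)^2 + y/(x + y)) + (-xy/(x + y)^2 + x/(x + y))·y' = 0, and therefore
  dy/dx = -(-xy/(x + y)^2 + y/(x + y))/(-xy/(x + y)^2 + x/(x + y))
        = -(y^2/(x + y)^2)/(x^2/(x + y)^2) = -y^2/x^2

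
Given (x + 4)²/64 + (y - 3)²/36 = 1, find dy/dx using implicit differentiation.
Differentiate both sides with respect to x, treating y as y(x). By the chain rule, any term containing y contributes a factor of y' = dy/dx when we differentiate it.

Move every term to one side and write the relation as F(x, y) = 0. Term by term,
  d/dx[(x + 4)^2/64] = x/32 + 1/8
  d/dx[(y - 3)^2/36] = y'(y - 3)/18
  d/dx[-1] = 0

The pieces without y' make up ∂F/∂x and the coefficient of y' is ∂F/∂y:
  ∂F/∂x = x/32 + 1/8,
  ∂F/∂y = y/18 - 1/6.

Since d/dx[F] = ∂F/∂x + (∂F/∂y)·y' = 0, solve for y':
  (∂F/∂y)·y' = -∂F/∂x
  dy/dx = -(∂F/∂x)/(∂F/∂y) = -(x/32 + 1/8)/(y/18 - 1/6)
        = -((x + 4)/32)/((y - 3)/18) = 9(-x - 4)/(16(y - 3))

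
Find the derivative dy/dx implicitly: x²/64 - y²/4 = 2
Take d/dx of both sides. Since y is implicitly a function of x, the chain rule attaches a y' = dy/dx factor whenever we differentiate through y.

Set F(x, y) = (left side) − (right side), so the curve is F = 0. Differentiating each term of F:
  d/dx[x^2/64] = x/32
  d/dx[-y^2/4] = -y·y'/2
  d/dx[-2] = 0

Collecting, the y'-free part is the partial derivative in x and the y' coefficient is the partial derivative in y:
  ∂F/∂x = x/32
  ∂F/∂y = -y/2

so d/dx[F(x, y(x))] = ∂F/∂x + (∂F/∂y)·y' = 0. Rearranging,
  dy/dx = -(∂F/∂x)/(∂F/∂y) = -(x/32)/(-y/2) = x/(16y)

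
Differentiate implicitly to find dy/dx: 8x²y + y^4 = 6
Apply d/dx to both sides, remembering that y depends on x. Each occurrence of y therefore brings in a y' = dy/dx via the chain rule.

With F(x, y) equal to the left-hand side minus the right, differentiate F term by term:
  d/dx[8x^2y] = 8x^2·y' + 16xy
  d/dx[y^4] = 4y^3·y'
  d/dx[-6] = 0
Adding these up, d/dx[F] = 0 becomes
  (16xy) + (8x^2 + 4y^3)·y' = 0,
so isolating y',
  dy/dx = -(16xy)/(8x^2 + 4y^3) = -4xy/(2x^2 + y^3)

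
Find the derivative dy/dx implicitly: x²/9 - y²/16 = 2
Differentiate both sides with respect to x, treating y as y(x). By the chain rule, any term containing y contributes a factor of y' = dy/dx when we differentiate it.

Move every term to one side and write the relation as F(x, y) = 0. Term by term,
  d/dx[x^2/9] = 2x/9
  d/dx[-y^2/16] = -y·y'/8
  d/dx[-2] = 0

The pieces without y' make up ∂F/∂x and the coefficient of y' is ∂F/∂y:
  ∂F/∂x = 2x/9,
  ∂F/∂y = -y/8.

Since d/dx[F] = ∂F/∂x + (∂F/∂y)·y' = 0, solve for y':
  (∂F/∂y)·y' = -∂F/∂x
  dy/dx = -(∂F/∂x)/(∂F/∂y) = -(2x/9)/(-y/8) = 16x/(9y)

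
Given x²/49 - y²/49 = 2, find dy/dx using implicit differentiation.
Differentiate the relation implicitly: treat y = y(x) and apply the chain rule, so every y-derivative picks up a y' = dy/dx factor.

With everything moved to the left-hand side, differentiate term by term:
  d/dx[x^2/49] = 2x/49
  d/dx[-y^2/49] = -2y·y'/49
  d/dx[-2] = 0

Separating the contributions that come from x directly and those that come through y:
  without y':      2x/49
  multiplying y':  -2y/49

so (2x/49) + (-2y/49)·y' = 0, and therefore
  dy/dx = -(2x/49)/(-2y/49) = x/y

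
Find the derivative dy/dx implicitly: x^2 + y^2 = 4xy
Take d/dx of both sides. Since y is implicitly a function of x, the chain rule attaches a y' = dy/dx factor whenever we differentiate through y.

Set F(x, y) = (left side) − (right side), so the curve is F = 0. Differentiating each term of F:
  d/dx[x^2] = 2x
  d/dx[-4xy] = -4x·y' - 4y
  d/dx[y^2] = 2y·y'

Collecting, the y'-free part is the partial derivative in x and the y' coefficient is the partial derivative in y:
  ∂F/∂x = 2x - 4y
  ∂F/∂y = -4x + 2y

so d/dx[F(x, y(x))] = ∂F/∂x + (∂F/∂y)·y' = 0. Rearranging,
  dy/dx = -(∂F/∂x)/(∂F/∂y) = -(2x - 4y)/(-4x + 2y) = (x - 2y)/(2x - y)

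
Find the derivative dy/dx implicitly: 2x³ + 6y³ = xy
Apply d/dx to both sides, remembering that y depends on x. Each occurrence of y therefore brings in a y' = dy/dx via the chain rule.

With F(x, y) equal to the left-hand side minus the right, differentiate F term by term:
  d/dx[2x^3] = 6x^2
  d/dx[-xy] = -x·y' - y
  d/dx[6y^3] = 18y^2·y'
Adding these up, d/dx[F] = 0 becomes
  (6x^2 - y) + (-x + 18y^2)·y' = 0,
so isolating y',
  dy/dx = -(6x^2 - y)/(-x + 18y^2) = (6x^2 - y)/(x - 18y^2)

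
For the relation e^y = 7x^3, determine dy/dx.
Take d/dx of both sides. Since y is implicitly a function of x, the chain rule attaches a y' = dy/dx factor whenever we differentiate through y.

Set F(x, y) = (left side) − (right side), so the curve is F = 0. Differentiating each term of F:
  d/dx[-7x^3] = -21x^2
  d/dx[e^(y)] = y'·e^(y)

Collecting, the y'-free part is the partial derivative in x and the y' coefficient is the partial derivative in y:
  ∂F/∂x = -21x^2
  ∂F/∂y = e^(y)

so d/dx[F(x, y(x))] = ∂F/∂x + (∂F/∂y)·y' = 0. Rearranging,
  dy/dx = -(∂F/∂x)/(∂F/∂y) = -(-21x^2)/(e^(y)) = 21x^2e^(-y)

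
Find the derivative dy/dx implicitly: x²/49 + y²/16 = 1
Differentiate both sides with respect to x, treating y as y(x). By the chain rule, any term containing y contributes a factor of y' = dy/dx when we differentiate it.

Move every term to one side and write the relation as F(x, y) = 0. Term by term,
  d/dx[x^2/49] = 2x/49
  d/dx[y^2/16] = y·y'/8
  d/dx[-1] = 0

The pieces without y' make up ∂F/∂x and the coefficient of y' is ∂F/∂y:
  ∂F/∂x = 2x/49,
  ∂F/∂y = y/8.

Since d/dx[F] = ∂F/∂x + (∂F/∂y)·y' = 0, solve for y':
  (∂F/∂y)·y' = -∂F/∂x
  dy/dx = -(∂F/∂x)/(∂F/∂y) = -(2x/49)/(y/8) = -16x/(49y)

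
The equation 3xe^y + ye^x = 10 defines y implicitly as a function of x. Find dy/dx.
Take d/dx of both sides. Since y is implicitly a function of x, the chain rule attaches a y' = dy/dx factor whenever we differentiate through y.

Set F(x, y) = (left side) − (right side), so the curve is F = 0. Differentiating each term of F:
  d/dx[3x·e^(y)] = 3x·y'·e^(y) + 3e^(y)
  d/dx[y·e^(x)] = y·e^(x) + y'·e^(x)
  d/dx[-10] = 0

Collecting, the y'-free part is the partial derivative in x and the y' coefficient is the partial derivative in y:
  ∂F/∂x = y·e^(x) + 3e^(y)
  ∂F/∂y = 3x·e^(y) + e^(x)

so d/dx[F(x, y(x))] = ∂F/∂x + (∂F/∂y)·y' = 0. Rearranging,
  dy/dx = -(∂F/∂x)/(∂F/∂y) = -(y·e^(x) + 3e^(y))/(3x·e^(y) + e^(x)) = (-y·e^(x) - 3e^(y))/(3x·e^(y) + e^(x))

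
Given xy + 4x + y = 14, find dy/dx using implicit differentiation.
Differentiate the relation implicitly: treat y = y(x) and apply the chain rule, so every y-derivative picks up a y' = dy/dx factor.

With everything moved to the left-hand side, differentiate term by term:
  d/dx[xy] = x·y' + y
  d/dx[4x] = 4
  d/dx[y] = y'
  d/dx[-14] = 0

Separating the contributions that come from x directly and those that come through y:
  without y':      y + 4
  multiplying y':  x + 1

so (y + 4) + (x + 1)·y' = 0, and therefore
  dy/dx = -(y + 4)/(x + 1) = (-y - 4)/(x + 1)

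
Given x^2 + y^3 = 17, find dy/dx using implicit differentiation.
Differentiate the relation implicitly: treat y = y(x) and apply the chain rule, so every y-derivative picks up a y' = dy/dx factor.

With everything moved to the left-hand side, differentiate term by term:
  d/dx[x^2] = 2x
  d/dx[y^3] = 3y^2·y'
  d/dx[-17] = 0

Separating the contributions that come from x directly and those that come through y:
  without y':      2x
  multiplying y':  3y^2

so (2x) + (3y^2)·y' = 0, and therefore
  dy/dx = -(2x)/(3y^2) = -2x/(3y^2)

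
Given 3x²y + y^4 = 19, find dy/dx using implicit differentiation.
Take d/dx of both sides. Since y is implicitly a function of x, the chain rule attaches a y' = dy/dx factor whenever we differentiate through y.

Set F(x, y) = (left side) − (right side), so the curve is F = 0. Differentiating each term of F:
  d/dx[3x^2y] = 3x^2·y' + 6xy
  d/dx[y^4] = 4y^3·y'
  d/dx[-19] = 0

Collecting, the y'-free part is the partial derivative in x and the y' coefficient is the partial derivative in y:
  ∂F/∂x = 6xy
  ∂F/∂y = 3x^2 + 4y^3

so d/dx[F(x, y(x))] = ∂F/∂x + (∂F/∂y)·y' = 0. Rearranging,
  dy/dx = -(∂F/∂x)/(∂F/∂y) = -(6xy)/(3x^2 + 4y^3) = -6xy/(3x^2 + 4y^3)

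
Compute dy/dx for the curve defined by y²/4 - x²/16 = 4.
Differentiate the relation implicitly: treat y = y(x) and apply the chain rule, so every y-derivative picks up a y' = dy/dx factor.

With everything moved to the left-hand side, differentiate term by term:
  d/dx[-x^2/16] = -x/8
  d/dx[y^2/4] = y·y'/2
  d/dx[-4] = 0

Separating the contributions that come from x directly and those that come through y:
  without y':      -x/8
  multiplying y':  y/2

so (-x/8) + (y/2)·y' = 0, and therefore
  dy/dx = -(-x/8)/(y/2) = x/(4y)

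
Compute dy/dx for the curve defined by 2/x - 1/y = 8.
Differentiate both sides with respect to x, treating y as y(x). By the chain rule, any term containing y contributes a factor of y' = dy/dx when we differentiate it.

Move every term to one side and write the relation as F(x, y) = 0. Term by term,
  d/dx[-1/y] = y'/y^2
  d/dx[2/x] = -2/x^2
  d/dx[-8] = 0

The pieces without y' make up ∂F/∂x and the coefficient of y' is ∂F/∂y:
  ∂F/∂x = -2/x^2,
  ∂F/∂y = y^(-2).

Since d/dx[F] = ∂F/∂x + (∂F/∂y)·y' = 0, solve for y':
  (∂F/∂y)·y' = -∂F/∂x
  dy/dx = -(∂F/∂x)/(∂F/∂y) = -(-2/x^2)/(y^(-2)) = 2y^2/x^2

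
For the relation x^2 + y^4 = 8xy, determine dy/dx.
Take d/dx of both sides. Since y is implicitly a function of x, the chain rule attaches a y' = dy/dx factor whenever we differentiate through y.

Set F(x, y) = (left side) − (right side), so the curve is F = 0. Differentiating each term of F:
  d/dx[x^2] = 2x
  d/dx[-8xy] = -8x·y' - 8y
  d/dx[y^4] = 4y^3·y'

Collecting, the y'-free part is the partial derivative in x and the y' coefficient is the partial derivative in y:
  ∂F/∂x = 2x - 8y
  ∂F/∂y = -8x + 4y^3

so d/dx[F(x, y(x))] = ∂F/∂x + (∂F/∂y)·y' = 0. Rearranging,
  dy/dx = -(∂F/∂x)/(∂F/∂y) = -(2x - 8y)/(-8x + 4y^3) = (x - 4y)/(2(2x - y^3))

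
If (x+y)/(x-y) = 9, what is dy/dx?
Apply d/dx to both sides, remembering that y depends on x. Each occurrence of y therefore brings in a y' = dy/dx via the chain rule.

With F(x, y) equal to the left-hand side minus the right, differentiate F term by term:
  d/dx[(x + y)/(x - y)] = (y' + 1)/(x - y) + (x + y)(y' - 1)/(x - y)^2
  d/dx[-9] = 0
Adding these up, d/dx[F] = 0 becomes
  (1/(x - y) - (x + y)/(x - y)^2) + (1/(x - y) + (x + y)/(x - y)^2)·y' = 0,
so isolating y',
  dy/dx = -(1/(x - y) - (x + y)/(x - y)^2)/(1/(x - y) + (x + y)/(x - y)^2)
        = -(-2y/(x - y)^2)/(2x/(x - y)^2) = y/x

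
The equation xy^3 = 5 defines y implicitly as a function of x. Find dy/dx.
Differentiate both sides with respect to x, treating y as y(x). By the chain rule, any term containing y contributes a factor of y' = dy/dx when we differentiate it.

Move every term to one side and write the relation as F(x, y) = 0. Term by term,
  d/dx[xy^3] = 3xy^2·y' + y^3
  d/dx[-5] = 0

The pieces without y' make up ∂F/∂x and the coefficient of y' is ∂F/∂y:
  ∂F/∂x = y^3,
  ∂F/∂y = 3xy^2.

Since d/dx[F] = ∂F/∂x + (∂F/∂y)·y' = 0, solve for y':
  (∂F/∂y)·y' = -∂F/∂x
  dy/dx = -(∂F/∂x)/(∂F/∂y) = -(y^3)/(3xy^2) = -y/(3x)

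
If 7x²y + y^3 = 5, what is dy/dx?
Differentiate the relation implicitly: treat y = y(x) and apply the chain rule, so every y-derivative picks up a y' = dy/dx factor.

With everything moved to the left-hand side, differentiate term by term:
  d/dx[7x^2y] = 7x^2·y' + 14xy
  d/dx[y^3] = 3y^2·y'
  d/dx[-5] = 0

Separating the contributions that come from x directly and those that come through y:
  without y':      14xy
  multiplying y':  7x^2 + 3y^2

so (14xy) + (7x^2 + 3y^2)·y' = 0, and therefore
  dy/dx = -(14xy)/(7x^2 + 3y^2) = -14xy/(7x^2 + 3y^2)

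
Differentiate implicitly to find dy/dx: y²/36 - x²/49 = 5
Take d/dx of both sides. Since y is implicitly a function of x, the chain rule attaches a y' = dy/dx factor whenever we differentiate through y.

Set F(x, y) = (left side) − (right side), so the curve is F = 0. Differentiating each term of F:
  d/dx[-x^2/49] = -2x/49
  d/dx[y^2/36] = y·y'/18
  d/dx[-5] = 0

Collecting, the y'-free part is the partial derivative in x and the y' coefficient is the partial derivative in y:
  ∂F/∂x = -2x/49
  ∂F/∂y = y/18

so d/dx[F(x, y(x))] = ∂F/∂x + (∂F/∂y)·y' = 0. Rearranging,
  dy/dx = -(∂F/∂x)/(∂F/∂y) = -(-2x/49)/(y/18) = 36x/(49y)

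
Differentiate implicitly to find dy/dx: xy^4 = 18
Apply d/dx to both sides, remembering that y depends on x. Each occurrence of y therefore brings in a y' = dy/dx via the chain rule.

With F(x, y) equal to the left-hand side minus the right, differentiate F term by term:
  d/dx[xy^4] = 4xy^3·y' + y^4
  d/dx[-18] = 0
Adding these up, d/dx[F] = 0 becomes
  (y^4) + (4xy^3)·y' = 0,
so isolating y',
  dy/dx = -(y^4)/(4xy^3) = -y/(4x)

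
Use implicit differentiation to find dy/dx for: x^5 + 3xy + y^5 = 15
Differentiate both sides with respect to x, treating y as y(x). By the chain rule, any term containing y contributes a factor of y' = dy/dx when we differentiate it.

Move every term to one side and write the relation as F(x, y) = 0. Term by term,
  d/dx[x^5] = 5x^4
  d/dx[3xy] = 3x·y' + 3y
  d/dx[y^5] = 5y^4·y'
  d/dx[-15] = 0

The pieces without y' make up ∂F/∂x and the coefficient of y' is ∂F/∂y:
  ∂F/∂x = 5x^4 + 3y,
  ∂F/∂y = 3x + 5y^4.

Since d/dx[F] = ∂F/∂x + (∂F/∂y)·y' = 0, solve for y':
  (∂F/∂y)·y' = -∂F/∂x
  dy/dx = -(∂F/∂x)/(∂F/∂y) = -(5x^4 + 3y)/(3x + 5y^4) = (-5x^4 - 3y)/(3x + 5y^4)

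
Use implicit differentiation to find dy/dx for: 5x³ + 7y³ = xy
Apply d/dx to both sides, remembering that y depends on x. Each occurrence of y therefore brings in a y' = dy/dx via the chain rule.

With F(x, y) equal to the left-hand side minus the right, differentiate F term by term:
  d/dx[5x^3] = 15x^2
  d/dx[-xy] = -x·y' - y
  d/dx[7y^3] = 21y^2·y'
Adding these up, d/dx[F] = 0 becomes
  (15x^2 - y) + (-x + 21y^2)·y' = 0,
so isolating y',
  dy/dx = -(15x^2 - y)/(-x + 21y^2) = (15x^2 - y)/(x - 21y^2)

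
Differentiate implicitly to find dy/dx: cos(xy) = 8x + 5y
Differentiate the relation implicitly: treat y = y(x) and apply the chain rule, so every y-derivative picks up a y' = dy/dx factor.

With everything moved to the left-hand side, differentiate term by term:
  d/dx[-8x] = -8
  d/dx[-5y] = -5·y'
  d/dx[cos(xy)] = -(x·y' + y)·sin(xy)

Separating the contributions that come from x directly and those that come through y:
  without y':      -y·sin(xy) - 8
  multiplying y':  -x·sin(xy) - 5

so (-y·sin(xy) - 8) + (-x·sin(xy) - 5)·y' = 0, and therefore
  dy/dx = -(-y·sin(xy) - 8)/(-x·sin(xy) - 5) = -(y·sin(xy) + 8)/(x·sin(xy) + 5)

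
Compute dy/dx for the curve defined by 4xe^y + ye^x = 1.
Take d/dx of both sides. Since y is implicitly a function of x, the chain rule attaches a y' = dy/dx factor whenever we differentiate through y.

Set F(x, y) = (left side) − (right side), so the curve is F = 0. Differentiating each term of F:
  d/dx[4x·e^(y)] = 4x·y'·e^(y) + 4e^(y)
  d/dx[y·e^(x)] = y·e^(x) + y'·e^(x)
  d/dx[-1] = 0

Collecting, the y'-free part is the partial derivative in x and the y' coefficient is the partial derivative in y:
  ∂F/∂x = y·e^(x) + 4e^(y)
  ∂F/∂y = 4x·e^(y) + e^(x)

so d/dx[F(x, y(x))] = ∂F/∂x + (∂F/∂y)·y' = 0. Rearranging,
  dy/dx = -(∂F/∂x)/(∂F/∂y) = -(y·e^(x) + 4e^(y))/(4x·e^(y) + e^(x)) = (-y·e^(x) - 4e^(y))/(4x·e^(y) + e^(x))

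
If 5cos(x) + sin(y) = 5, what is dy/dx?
Apply d/dx to both sides, remembering that y depends on x. Each occurrence of y therefore brings in a y' = dy/dx via the chain rule.

With F(x, y) equal to the left-hand side minus the right, differentiate F term by term:
  d/dx[sin(y)] = y'·cos(y)
  d/dx[5cos(x)] = -5sin(x)
  d/dx[-5] = 0
Adding these up, d/dx[F] = 0 becomes
  (-5sin(x)) + (cos(y))·y' = 0,
so isolating y',
  dy/dx = -(-5sin(x))/(cos(y)) = 5sin(x)/cos(y)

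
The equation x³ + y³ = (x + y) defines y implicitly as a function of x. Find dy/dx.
Take d/dx of both sides. Since y is implicitly a function of x, the chain rule attaches a y' = dy/dx factor whenever we differentiate through y.

Set F(x, y) = (left side) − (right side), so the curve is F = 0. Differentiating each term of F:
  d/dx[x^3] = 3x^2
  d/dx[-x] = -1
  d/dx[y^3] = 3y^2·y'
  d/dx[-y] = -y'

Collecting, the y'-free part is the partial derivative in x and the y' coefficient is the partial derivative in y:
  ∂F/∂x = 3x^2 - 1
  ∂F/∂y = 3y^2 - 1

so d/dx[F(x, y(x))] = ∂F/∂x + (∂F/∂y)·y' = 0. Rearranging,
  dy/dx = -(∂F/∂x)/(∂F/∂y) = -(3x^2 - 1)/(3y^2 - 1) = (1 - 3x^2)/(3y^2 - 1)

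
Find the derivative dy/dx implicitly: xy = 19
Take d/dx of both sides. Since y is implicitly a function of x, the chain rule attaches a y' = dy/dx factor whenever we differentiate through y.

Set F(x, y) = (left side) − (right side), so the curve is F = 0. Differentiating each term of F:
  d/dx[xy] = x·y' + y
  d/dx[-19] = 0

Collecting, the y'-free part is the partial derivative in x and the y' coefficient is the partial derivative in y:
  ∂F/∂x = y
  ∂F/∂y = x

so d/dx[F(x, y(x))] = ∂F/∂x + (∂F/∂y)·y' = 0. Rearranging,
  dy/dx = -(∂F/∂x)/(∂F/∂y) = -(y)/(x) = -y/x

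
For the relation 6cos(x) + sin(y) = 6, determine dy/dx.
Differentiate the relation implicitly: treat y = y(x) and apply the chain rule, so every y-derivative picks up a y' = dy/dx factor.

With everything moved to the left-hand side, differentiate term by term:
  d/dx[sin(y)] = y'·cos(y)
  d/dx[6cos(x)] = -6sin(x)
  d/dx[-6] = 0

Separating the contributions that come from x directly and those that come through y:
  without y':      -6sin(x)
  multiplying y':  cos(y)

so (-6sin(x)) + (cos(y))·y' = 0, and therefore
  dy/dx = -(-6sin(x))/(cos(y)) = 6sin(x)/cos(y)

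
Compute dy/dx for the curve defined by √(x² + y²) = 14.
Differentiate the relation implicitly: treat y = y(x) and apply the chain rule, so every y-derivative picks up a y' = dy/dx factor.

With everything moved to the left-hand side, differentiate term by term:
  d/dx[√(x^2 + y^2)] = (x + y·y')/√(x^2 + y^2)
  d/dx[-14] = 0

Separating the contributions that come from x directly and those that come through y:
  without y':      x/√(x^2 + y^2)
  multiplying y':  y/√(x^2 + y^2)

so (x/√(x^2 + y^2)) + (y/√(x^2 + y^2))·y' = 0, and therefore
  dy/dx = -(x/√(x^2 + y^2))/(y/√(x^2 + y^2)) = -x/y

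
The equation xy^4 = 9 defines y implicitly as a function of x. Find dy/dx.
Differentiate the relation implicitly: treat y = y(x) and apply the chain rule, so every y-derivative picks up a y' = dy/dx factor.

With everything moved to the left-hand side, differentiate term by term:
  d/dx[xy^4] = 4xy^3·y' + y^4
  d/dx[-9] = 0

Separating the contributions that come from x directly and those that come through y:
  without y':      y^4
  multiplying y':  4xy^3

so (y^4) + (4xy^3)·y' = 0, and therefore
  dy/dx = -(y^4)/(4xy^3) = -y/(4x)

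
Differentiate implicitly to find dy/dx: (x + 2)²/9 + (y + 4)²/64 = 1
Take d/dx of both sides. Since y is implicitly a function of x, the chain rule attaches a y' = dy/dx factor whenever we differentiate through y.

Set F(x, y) = (left side) − (right side), so the curve is F = 0. Differentiating each term of F:
  d/dx[(x + 2)^2/9] = 2x/9 + 4/9
  d/dx[(y + 4)^2/64] = y'(y + 4)/32
  d/dx[-1] = 0

Collecting, the y'-free part is the partial derivative in x and the y' coefficient is the partial derivative in y:
  ∂F/∂x = 2x/9 + 4/9
  ∂F/∂y = y/32 + 1/8

so d/dx[F(x, y(x))] = ∂F/∂x + (∂F/∂y)·y' = 0. Rearranging,
  dy/dx = -(∂F/∂x)/(∂F/∂y) = -(2x/9 + 4/9)/(y/32 + 1/8)
        = -(2(x + 2)/9)/((y + 4)/32) = 64(-x - 2)/(9(y + 4))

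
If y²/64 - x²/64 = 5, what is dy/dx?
Take d/dx of both sides. Since y is implicitly a function of x, the chain rule attaches a y' = dy/dx factor whenever we differentiate through y.

Set F(x, y) = (left side) − (right side), so the curve is F = 0. Differentiating each term of F:
  d/dx[-x^2/64] = -x/32
  d/dx[y^2/64] = y·y'/32
  d/dx[-5] = 0

Collecting, the y'-free part is the partial derivative in x and the y' coefficient is the partial derivative in y:
  ∂F/∂x = -x/32
  ∂F/∂y = y/32

so d/dx[F(x, y(x))] = ∂F/∂x + (∂F/∂y)·y' = 0. Rearranging,
  dy/dx = -(∂F/∂x)/(∂F/∂y) = -(-x/32)/(y/32) = x/y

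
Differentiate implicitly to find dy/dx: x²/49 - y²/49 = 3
Differentiate the relation implicitly: treat y = y(x) and apply the chain rule, so every y-derivative picks up a y' = dy/dx factor.

With everything moved to the left-hand side, differentiate term by term:
  d/dx[x^2/49] = 2x/49
  d/dx[-y^2/49] = -2y·y'/49
  d/dx[-3] = 0

Separating the contributions that come from x directly and those that come through y:
  without y':      2x/49
  multiplying y':  -2y/49

so (2x/49) + (-2y/49)·y' = 0, and therefore
  dy/dx = -(2x/49)/(-2y/49) = x/y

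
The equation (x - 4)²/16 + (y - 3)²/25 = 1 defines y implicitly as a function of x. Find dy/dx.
Take d/dx of both sides. Since y is implicitly a function of x, the chain rule attaches a y' = dy/dx factor whenever we differentiate through y.

Set F(x, y) = (left side) − (right side), so the curve is F = 0. Differentiating each term of F:
  d/dx[(x - 4)^2/16] = x/8 - 1/2
  d/dx[(y - 3)^2/25] = 2·y'(y - 3)/25
  d/dx[-1] = 0

Collecting, the y'-free part is the partial derivative in x and the y' coefficient is the partial derivative in y:
  ∂F/∂x = x/8 - 1/2
  ∂F/∂y = 2y/25 - 6/25

so d/dx[F(x, y(x))] = ∂F/∂x + (∂F/∂y)·y' = 0. Rearranging,
  dy/dx = -(∂F/∂x)/(∂F/∂y) = -(x/8 - 1/2)/(2y/25 - 6/25)
        = -((x - 4)/8)/(2(y - 3)/25) = 25(4 - x)/(16(y - 3))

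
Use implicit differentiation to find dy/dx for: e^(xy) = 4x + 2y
Differentiate the relation implicitly: treat y = y(x) and apply the chain rule, so every y-derivative picks up a y' = dy/dx factor.

With everything moved to the left-hand side, differentiate term by term:
  d/dx[-4x] = -4
  d/dx[-2y] = -2·y'
  d/dx[e^(xy)] = (x·y' + y)·e^(xy)

Separating the contributions that come from x directly and those that come through y:
  without y':      y·e^(xy) - 4
  multiplying y':  x·e^(xy) - 2

so (y·e^(xy) - 4) + (x·e^(xy) - 2)·y' = 0, and therefore
  dy/dx = -(y·e^(xy) - 4)/(x·e^(xy) - 2) = (-y·e^(xy) + 4)/(x·e^(xy) - 2)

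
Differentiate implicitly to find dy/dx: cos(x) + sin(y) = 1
Take d/dx of both sides. Since y is implicitly a function of x, the chain rule attaches a y' = dy/dx factor whenever we differentiate through y.

Set F(x, y) = (left side) − (right side), so the curve is F = 0. Differentiating each term of F:
  d/dx[sin(y)] = y'·cos(y)
  d/dx[cos(x)] = -sin(x)
  d/dx[-1] = 0

Collecting, the y'-free part is the partial derivative in x and the y' coefficient is the partial derivative in y:
  ∂F/∂x = -sin(x)
  ∂F/∂y = cos(y)

so d/dx[F(x, y(x))] = ∂F/∂x + (∂F/∂y)·y' = 0. Rearranging,
  dy/dx = -(∂F/∂x)/(∂F/∂y) = -(-sin(x))/(cos(y)) = sin(x)/cos(y)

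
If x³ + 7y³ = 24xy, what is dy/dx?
Differentiate both sides with respect to x, treating y as y(x). By the chain rule, any term containing y contributes a factor of y' = dy/dx when we differentiate it.

Move every term to one side and write the relation as F(x, y) = 0. Term by term,
  d/dx[x^3] = 3x^2
  d/dx[-24xy] = -24x·y' - 24y
  d/dx[7y^3] = 21y^2·y'

The pieces without y' make up ∂F/∂x and the coefficient of y' is ∂F/∂y:
  ∂F/∂x = 3x^2 - 24y,
  ∂F/∂y = -24x + 21y^2.

Since d/dx[F] = ∂F/∂x + (∂F/∂y)·y' = 0, solve for y':
  (∂F/∂y)·y' = -∂F/∂x
  dy/dx = -(∂F/∂x)/(∂F/∂y) = -(3x^2 - 24y)/(-24x + 21y^2) = (x^2 - 8y)/(8x - 7y^2)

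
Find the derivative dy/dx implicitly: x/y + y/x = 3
Take d/dx of both sides. Since y is implicitly a function of x, the chain rule attaches a y' = dy/dx factor whenever we differentiate through y.

Set F(x, y) = (left side) − (right side), so the curve is F = 0. Differentiating each term of F:
  d/dx[x/y] = -x·y'/y^2 + 1/y
  d/dx[y/x] = y'/x - y/x^2
  d/dx[-3] = 0

Collecting, the y'-free part is the partial derivative in x and the y' coefficient is the partial derivative in y:
  ∂F/∂x = 1/y - y/x^2
  ∂F/∂y = -x/y^2 + 1/x

so d/dx[F(x, y(x))] = ∂F/∂x + (∂F/∂y)·y' = 0. Rearranging,
  dy/dx = -(∂F/∂x)/(∂F/∂y) = -(1/y - y/x^2)/(-x/y^2 + 1/x)
        = -((x - y)(x + y)/(x^2y))/(-(x - y)(x + y)/(xy^2)) = y/x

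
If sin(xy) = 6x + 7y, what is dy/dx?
Differentiate the relation implicitly: treat y = y(x) and apply the chain rule, so every y-derivative picks up a y' = dy/dx factor.

With everything moved to the left-hand side, differentiate term by term:
  d/dx[-6x] = -6
  d/dx[-7y] = -7·y'
  d/dx[sin(xy)] = (x·y' + y)·cos(xy)

Separating the contributions that come from x directly and those that come through y:
  without y':      y·cos(xy) - 6
  multiplying y':  x·cos(xy) - 7

so (y·cos(xy) - 6) + (x·cos(xy) - 7)·y' = 0, and therefore
  dy/dx = -(y·cos(xy) - 6)/(x·cos(xy) - 7) = (-y·cos(xy) + 6)/(x·cos(xy) - 7)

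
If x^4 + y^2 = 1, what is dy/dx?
Differentiate the relation implicitly: treat y = y(x) and apply the chain rule, so every y-derivative picks up a y' = dy/dx factor.

With everything moved to the left-hand side, differentiate term by term:
  d/dx[x^4] = 4x^3
  d/dx[y^2] = 2y·y'
  d/dx[-1] = 0

Separating the contributions that come from x directly and those that come through y:
  without y':      4x^3
  multiplying y':  2y

so (4x^3) + (2y)·y' = 0, and therefore
  dy/dx = -(4x^3)/(2y) = -2x^3/y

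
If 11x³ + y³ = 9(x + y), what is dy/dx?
Take d/dx of both sides. Since y is implicitly a function of x, the chain rule attaches a y' = dy/dx factor whenever we differentiate through y.

Set F(x, y) = (left side) − (right side), so the curve is F = 0. Differentiating each term of F:
  d/dx[11x^3] = 33x^2
  d/dx[-9x] = -9
  d/dx[y^3] = 3y^2·y'
  d/dx[-9y] = -9·y'

Collecting, the y'-free part is the partial derivative in x and the y' coefficient is the partial derivative in y:
  ∂F/∂x = 33x^2 - 9
  ∂F/∂y = 3y^2 - 9

so d/dx[F(x, y(x))] = ∂F/∂x + (∂F/∂y)·y' = 0. Rearranging,
  dy/dx = -(∂F/∂x)/(∂F/∂y) = -(33x^2 - 9)/(3y^2 - 9) = (3 - 11x^2)/(y^2 - 3)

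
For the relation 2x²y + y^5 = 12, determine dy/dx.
Take d/dx of both sides. Since y is implicitly a function of x, the chain rule attaches a y' = dy/dx factor whenever we differentiate through y.

Set F(x, y) = (left side) − (right side), so the curve is F = 0. Differentiating each term of F:
  d/dx[2x^2y] = 2x^2·y' + 4xy
  d/dx[y^5] = 5y^4·y'
  d/dx[-12] = 0

Collecting, the y'-free part is the partial derivative in x and the y' coefficient is the partial derivative in y:
  ∂F/∂x = 4xy
  ∂F/∂y = 2x^2 + 5y^4

so d/dx[F(x, y(x))] = ∂F/∂x + (∂F/∂y)·y' = 0. Rearranging,
  dy/dx = -(∂F/∂x)/(∂F/∂y) = -(4xy)/(2x^2 + 5y^4) = -4xy/(2x^2 + 5y^4)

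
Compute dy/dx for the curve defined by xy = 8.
Apply d/dx to both sides, remembering that y depends on x. Each occurrence of y therefore brings in a y' = dy/dx via the chain rule.

With F(x, y) equal to the left-hand side minus the right, differentiate F term by term:
  d/dx[xy] = x·y' + y
  d/dx[-8] = 0
Adding these up, d/dx[F] = 0 becomes
  (y) + (x)·y' = 0,
so isolating y',
  dy/dx = -(y)/(x) = -y/x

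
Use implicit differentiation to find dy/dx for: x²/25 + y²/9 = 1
Differentiate the relation implicitly: treat y = y(x) and apply the chain rule, so every y-derivative picks up a y' = dy/dx factor.

With everything moved to the left-hand side, differentiate term by term:
  d/dx[x^2/25] = 2x/25
  d/dx[y^2/9] = 2y·y'/9
  d/dx[-1] = 0

Separating the contributions that come from x directly and those that come through y:
  without y':      2x/25
  multiplying y':  2y/9

so (2x/25) + (2y/9)·y' = 0, and therefore
  dy/dx = -(2x/25)/(2y/9) = -9x/(25y)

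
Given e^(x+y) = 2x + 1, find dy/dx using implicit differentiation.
Apply d/dx to both sides, remembering that y depends on x. Each occurrence of y therefore brings in a y' = dy/dx via the chain rule.

With F(x, y) equal to the left-hand side minus the right, differentiate F term by term:
  d/dx[-2x] = -2
  d/dx[e^(x + y)] = (y' + 1)·e^(x + y)
  d/dx[-1] = 0
Adding these up, d/dx[F] = 0 becomes
  (e^(x + y) - 2) + (e^(x + y))·y' = 0,
so isolating y',
  dy/dx = -(e^(x + y) - 2)/(e^(x + y)) = 2e^(-x - y) - 1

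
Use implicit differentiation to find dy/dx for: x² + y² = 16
Apply d/dx to both sides, remembering that y depends on x. Each occurrence of y therefore brings in a y' = dy/dx via the chain rule.

With F(x, y) equal to the left-hand side minus the right, differentiate F term by term:
  d/dx[x^2] = 2x
  d/dx[y^2] = 2y·y'
  d/dx[-16] = 0
Adding these up, d/dx[F] = 0 becomes
  (2x) + (2y)·y' = 0,
so isolating y',
  dy/dx = -(2x)/(2y) = -x/y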